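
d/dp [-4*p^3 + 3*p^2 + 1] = 6*p*(1 - 2*p)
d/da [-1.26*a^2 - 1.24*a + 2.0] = -2.52*a - 1.24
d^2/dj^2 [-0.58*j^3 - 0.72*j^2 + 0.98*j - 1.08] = -3.48*j - 1.44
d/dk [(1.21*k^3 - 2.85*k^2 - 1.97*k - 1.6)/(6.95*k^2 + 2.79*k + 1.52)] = (8.4095*k^4 + 6.7518*k^3 + 11.2576*k^2 + 13.576*k + 1.4696)/(48.3025*k^4 + 38.781*k^3 + 28.9121*k^2 + 8.4816*k + 2.3104)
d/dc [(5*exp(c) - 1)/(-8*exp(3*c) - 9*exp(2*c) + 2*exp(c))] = (80*exp(3*c) + 21*exp(2*c) - 18*exp(c) + 2)*exp(-c)/(64*exp(4*c) + 144*exp(3*c) + 49*exp(2*c) - 36*exp(c) + 4)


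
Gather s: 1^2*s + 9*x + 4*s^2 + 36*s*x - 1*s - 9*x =4*s^2 + 36*s*x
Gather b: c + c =2*c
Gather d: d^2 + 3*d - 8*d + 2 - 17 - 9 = d^2 - 5*d - 24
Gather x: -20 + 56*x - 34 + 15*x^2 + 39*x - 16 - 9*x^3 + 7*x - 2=-9*x^3 + 15*x^2 + 102*x - 72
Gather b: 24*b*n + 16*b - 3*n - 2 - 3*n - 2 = b*(24*n + 16) - 6*n - 4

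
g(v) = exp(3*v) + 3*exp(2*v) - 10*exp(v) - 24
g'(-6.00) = -0.02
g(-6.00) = -24.02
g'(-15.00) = 0.00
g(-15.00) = -24.00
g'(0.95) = 66.12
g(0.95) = -12.51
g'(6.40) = 656163610.28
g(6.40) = 219079384.58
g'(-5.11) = -0.06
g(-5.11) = -24.06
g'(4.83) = 5981906.04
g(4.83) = 2008787.72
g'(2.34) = 3899.17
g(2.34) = 1314.28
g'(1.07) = 96.18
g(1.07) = -2.88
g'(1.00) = 77.41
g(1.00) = -8.93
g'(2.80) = 14799.31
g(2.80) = 5069.90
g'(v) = 3*exp(3*v) + 6*exp(2*v) - 10*exp(v)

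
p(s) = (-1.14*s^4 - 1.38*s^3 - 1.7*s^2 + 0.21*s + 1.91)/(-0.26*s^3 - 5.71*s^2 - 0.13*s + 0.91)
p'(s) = (0.78*s^2 + 11.42*s + 0.13)*(-1.14*s^4 - 1.38*s^3 - 1.7*s^2 + 0.21*s + 1.91)/(-0.26*s^3 - 5.71*s^2 - 0.13*s + 0.91)^2 + (-4.56*s^3 - 4.14*s^2 - 3.4*s + 0.21)/(-0.26*s^3 - 5.71*s^2 - 0.13*s + 0.91) = (0.2964*s^6 + 13.0188*s^5 + 7.8824*s^4 - 3.6816*s^3 - 0.8575*s^2 + 18.7182*s + 0.4394)/(0.0676*s^6 + 2.9692*s^5 + 32.6717*s^4 + 1.0114*s^3 - 10.3753*s^2 - 0.2366*s + 0.8281)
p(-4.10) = 3.32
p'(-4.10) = -1.92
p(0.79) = 0.04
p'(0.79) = 2.41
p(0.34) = 8.77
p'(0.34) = 175.94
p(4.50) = 4.50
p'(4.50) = 1.52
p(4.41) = 4.36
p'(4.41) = 1.51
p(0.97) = 0.36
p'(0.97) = 1.41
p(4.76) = 4.90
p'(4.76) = 1.58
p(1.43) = 0.86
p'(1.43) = 0.93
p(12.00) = 20.65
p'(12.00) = 2.65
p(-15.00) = 132.15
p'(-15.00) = -37.30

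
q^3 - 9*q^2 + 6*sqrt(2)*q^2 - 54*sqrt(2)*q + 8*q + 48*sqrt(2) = (q - 8)*(q - 1)*(q + 6*sqrt(2))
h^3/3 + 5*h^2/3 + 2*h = h*(h/3 + 1)*(h + 2)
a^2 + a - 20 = (a - 4)*(a + 5)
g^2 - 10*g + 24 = (g - 6)*(g - 4)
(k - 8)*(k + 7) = k^2 - k - 56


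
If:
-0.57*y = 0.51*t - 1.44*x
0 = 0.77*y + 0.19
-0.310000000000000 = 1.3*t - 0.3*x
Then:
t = -0.28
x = -0.20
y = -0.25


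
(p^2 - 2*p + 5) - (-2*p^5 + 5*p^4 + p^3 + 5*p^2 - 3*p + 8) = 2*p^5 - 5*p^4 - p^3 - 4*p^2 + p - 3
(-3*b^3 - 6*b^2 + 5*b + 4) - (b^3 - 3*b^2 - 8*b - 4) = -4*b^3 - 3*b^2 + 13*b + 8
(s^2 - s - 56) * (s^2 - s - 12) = s^4 - 2*s^3 - 67*s^2 + 68*s + 672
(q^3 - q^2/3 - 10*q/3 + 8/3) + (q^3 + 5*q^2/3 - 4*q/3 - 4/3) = 2*q^3 + 4*q^2/3 - 14*q/3 + 4/3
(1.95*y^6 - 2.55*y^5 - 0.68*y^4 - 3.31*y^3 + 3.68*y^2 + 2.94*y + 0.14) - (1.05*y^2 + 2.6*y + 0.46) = 1.95*y^6 - 2.55*y^5 - 0.68*y^4 - 3.31*y^3 + 2.63*y^2 + 0.34*y - 0.32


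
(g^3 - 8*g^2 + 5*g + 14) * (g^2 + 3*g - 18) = g^5 - 5*g^4 - 37*g^3 + 173*g^2 - 48*g - 252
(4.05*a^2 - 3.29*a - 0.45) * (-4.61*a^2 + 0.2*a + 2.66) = -18.6705*a^4 + 15.9769*a^3 + 12.1895*a^2 - 8.8414*a - 1.197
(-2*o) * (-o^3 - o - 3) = 2*o^4 + 2*o^2 + 6*o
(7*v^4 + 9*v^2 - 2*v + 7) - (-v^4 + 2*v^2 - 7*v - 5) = 8*v^4 + 7*v^2 + 5*v + 12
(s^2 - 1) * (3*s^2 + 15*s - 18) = 3*s^4 + 15*s^3 - 21*s^2 - 15*s + 18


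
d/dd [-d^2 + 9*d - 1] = 9 - 2*d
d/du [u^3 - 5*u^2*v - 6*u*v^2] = 3*u^2 - 10*u*v - 6*v^2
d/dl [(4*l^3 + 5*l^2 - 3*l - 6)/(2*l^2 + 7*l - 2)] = (8*l^4 + 56*l^3 + 17*l^2 + 4*l + 48)/(4*l^4 + 28*l^3 + 41*l^2 - 28*l + 4)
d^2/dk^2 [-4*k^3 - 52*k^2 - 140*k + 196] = -24*k - 104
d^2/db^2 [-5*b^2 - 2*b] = -10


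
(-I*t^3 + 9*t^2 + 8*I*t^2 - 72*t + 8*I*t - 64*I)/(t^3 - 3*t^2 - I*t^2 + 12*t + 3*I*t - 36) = (-I*t^3 + t^2*(9 + 8*I) + 8*t*(-9 + I) - 64*I)/(t^3 - t^2*(3 + I) + 3*t*(4 + I) - 36)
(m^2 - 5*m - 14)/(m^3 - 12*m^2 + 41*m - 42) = (m + 2)/(m^2 - 5*m + 6)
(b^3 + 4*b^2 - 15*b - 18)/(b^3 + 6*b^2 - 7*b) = (b^3 + 4*b^2 - 15*b - 18)/(b*(b^2 + 6*b - 7))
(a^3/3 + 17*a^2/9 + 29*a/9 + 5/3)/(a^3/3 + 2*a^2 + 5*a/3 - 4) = (3*a^2 + 8*a + 5)/(3*(a^2 + 3*a - 4))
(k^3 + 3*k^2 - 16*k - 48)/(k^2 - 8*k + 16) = (k^2 + 7*k + 12)/(k - 4)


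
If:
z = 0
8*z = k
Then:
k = 0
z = 0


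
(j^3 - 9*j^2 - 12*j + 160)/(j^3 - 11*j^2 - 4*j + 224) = (j - 5)/(j - 7)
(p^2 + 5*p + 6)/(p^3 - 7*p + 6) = (p + 2)/(p^2 - 3*p + 2)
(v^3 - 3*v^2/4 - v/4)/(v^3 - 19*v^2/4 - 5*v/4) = (v - 1)/(v - 5)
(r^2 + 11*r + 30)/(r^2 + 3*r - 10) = (r + 6)/(r - 2)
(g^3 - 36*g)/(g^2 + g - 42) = g*(g + 6)/(g + 7)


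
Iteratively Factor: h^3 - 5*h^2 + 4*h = (h - 4)*(h^2 - h) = h*(h - 4)*(h - 1)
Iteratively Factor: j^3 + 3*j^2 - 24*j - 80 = (j + 4)*(j^2 - j - 20) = (j + 4)^2*(j - 5)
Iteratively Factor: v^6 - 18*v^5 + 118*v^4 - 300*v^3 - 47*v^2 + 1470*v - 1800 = (v - 3)*(v^5 - 15*v^4 + 73*v^3 - 81*v^2 - 290*v + 600) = (v - 5)*(v - 3)*(v^4 - 10*v^3 + 23*v^2 + 34*v - 120) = (v - 5)*(v - 3)^2*(v^3 - 7*v^2 + 2*v + 40) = (v - 5)^2*(v - 3)^2*(v^2 - 2*v - 8) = (v - 5)^2*(v - 4)*(v - 3)^2*(v + 2)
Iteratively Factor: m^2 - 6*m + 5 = (m - 5)*(m - 1)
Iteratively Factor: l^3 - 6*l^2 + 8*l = (l - 4)*(l^2 - 2*l) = l*(l - 4)*(l - 2)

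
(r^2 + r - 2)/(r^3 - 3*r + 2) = 1/(r - 1)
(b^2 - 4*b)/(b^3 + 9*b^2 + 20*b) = (b - 4)/(b^2 + 9*b + 20)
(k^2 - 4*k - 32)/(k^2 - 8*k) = (k + 4)/k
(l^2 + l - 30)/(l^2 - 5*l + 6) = (l^2 + l - 30)/(l^2 - 5*l + 6)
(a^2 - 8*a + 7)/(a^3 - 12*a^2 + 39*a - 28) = 1/(a - 4)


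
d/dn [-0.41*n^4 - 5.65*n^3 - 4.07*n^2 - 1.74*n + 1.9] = -1.64*n^3 - 16.95*n^2 - 8.14*n - 1.74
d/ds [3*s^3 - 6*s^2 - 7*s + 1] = 9*s^2 - 12*s - 7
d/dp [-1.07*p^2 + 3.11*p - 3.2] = 3.11 - 2.14*p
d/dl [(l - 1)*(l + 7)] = 2*l + 6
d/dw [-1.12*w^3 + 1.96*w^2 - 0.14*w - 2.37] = -3.36*w^2 + 3.92*w - 0.14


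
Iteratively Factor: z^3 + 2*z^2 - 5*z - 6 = (z + 3)*(z^2 - z - 2) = (z - 2)*(z + 3)*(z + 1)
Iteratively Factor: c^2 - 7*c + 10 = (c - 2)*(c - 5)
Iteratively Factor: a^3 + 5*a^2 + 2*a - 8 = (a + 2)*(a^2 + 3*a - 4) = (a + 2)*(a + 4)*(a - 1)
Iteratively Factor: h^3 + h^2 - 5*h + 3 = (h - 1)*(h^2 + 2*h - 3) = (h - 1)^2*(h + 3)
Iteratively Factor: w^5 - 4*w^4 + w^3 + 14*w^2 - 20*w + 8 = (w - 2)*(w^4 - 2*w^3 - 3*w^2 + 8*w - 4) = (w - 2)^2*(w^3 - 3*w + 2) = (w - 2)^2*(w - 1)*(w^2 + w - 2) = (w - 2)^2*(w - 1)*(w + 2)*(w - 1)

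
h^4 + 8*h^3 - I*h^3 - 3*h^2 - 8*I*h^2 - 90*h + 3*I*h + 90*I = (h - 3)*(h + 5)*(h + 6)*(h - I)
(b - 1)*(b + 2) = b^2 + b - 2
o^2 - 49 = (o - 7)*(o + 7)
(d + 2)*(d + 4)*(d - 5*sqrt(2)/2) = d^3 - 5*sqrt(2)*d^2/2 + 6*d^2 - 15*sqrt(2)*d + 8*d - 20*sqrt(2)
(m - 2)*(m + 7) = m^2 + 5*m - 14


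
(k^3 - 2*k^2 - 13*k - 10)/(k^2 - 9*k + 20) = (k^2 + 3*k + 2)/(k - 4)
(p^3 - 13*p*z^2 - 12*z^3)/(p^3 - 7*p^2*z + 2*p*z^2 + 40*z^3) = (-p^2 - 4*p*z - 3*z^2)/(-p^2 + 3*p*z + 10*z^2)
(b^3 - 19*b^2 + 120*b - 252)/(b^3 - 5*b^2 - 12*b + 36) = (b^2 - 13*b + 42)/(b^2 + b - 6)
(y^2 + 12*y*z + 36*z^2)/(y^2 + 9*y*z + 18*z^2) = (y + 6*z)/(y + 3*z)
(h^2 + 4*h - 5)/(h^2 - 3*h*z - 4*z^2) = (-h^2 - 4*h + 5)/(-h^2 + 3*h*z + 4*z^2)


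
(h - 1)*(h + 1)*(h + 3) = h^3 + 3*h^2 - h - 3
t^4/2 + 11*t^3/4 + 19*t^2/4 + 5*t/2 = t*(t/2 + 1)*(t + 1)*(t + 5/2)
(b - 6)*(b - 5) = b^2 - 11*b + 30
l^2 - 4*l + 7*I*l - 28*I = (l - 4)*(l + 7*I)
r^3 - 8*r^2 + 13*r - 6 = (r - 6)*(r - 1)^2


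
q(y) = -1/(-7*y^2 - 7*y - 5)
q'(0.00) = -0.28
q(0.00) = 0.20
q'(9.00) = 0.00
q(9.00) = 0.00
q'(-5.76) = 0.00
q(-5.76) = 0.01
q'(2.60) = -0.01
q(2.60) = 0.01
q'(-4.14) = 0.01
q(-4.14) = 0.01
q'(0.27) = -0.20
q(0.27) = 0.14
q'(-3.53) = 0.01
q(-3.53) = 0.01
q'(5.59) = -0.00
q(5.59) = 0.00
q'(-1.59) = 0.11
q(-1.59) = 0.09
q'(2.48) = -0.01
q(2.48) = 0.02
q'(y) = -(14*y + 7)/(-7*y^2 - 7*y - 5)^2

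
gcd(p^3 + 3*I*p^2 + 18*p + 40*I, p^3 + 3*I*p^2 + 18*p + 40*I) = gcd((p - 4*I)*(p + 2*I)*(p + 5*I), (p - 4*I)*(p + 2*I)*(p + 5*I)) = p^3 + 3*I*p^2 + 18*p + 40*I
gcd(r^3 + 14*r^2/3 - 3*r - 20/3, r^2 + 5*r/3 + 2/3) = r + 1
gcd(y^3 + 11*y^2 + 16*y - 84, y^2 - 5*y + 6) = y - 2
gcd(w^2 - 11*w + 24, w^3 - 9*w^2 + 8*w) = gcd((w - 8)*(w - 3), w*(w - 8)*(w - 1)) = w - 8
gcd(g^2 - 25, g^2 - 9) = 1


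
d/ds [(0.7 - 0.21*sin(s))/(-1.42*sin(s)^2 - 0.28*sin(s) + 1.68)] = (-0.2982*sin(s)^2 + 1.988*sin(s) - 0.1568)*cos(s)/(2.0164*sin(s)^4 + 0.7952*sin(s)^3 - 4.6928*sin(s)^2 - 0.9408*sin(s) + 2.8224)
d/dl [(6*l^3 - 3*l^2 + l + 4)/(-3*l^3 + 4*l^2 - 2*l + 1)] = (15*l^4 - 18*l^3 + 56*l^2 - 38*l + 9)/(9*l^6 - 24*l^5 + 28*l^4 - 22*l^3 + 12*l^2 - 4*l + 1)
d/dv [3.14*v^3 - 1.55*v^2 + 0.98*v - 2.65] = 9.42*v^2 - 3.1*v + 0.98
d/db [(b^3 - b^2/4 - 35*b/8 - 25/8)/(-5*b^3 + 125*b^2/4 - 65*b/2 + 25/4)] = 3*(64*b^4 - 232*b^3 + 249*b^2 + 410*b - 275)/(10*(16*b^6 - 200*b^5 + 833*b^4 - 1340*b^3 + 926*b^2 - 260*b + 25))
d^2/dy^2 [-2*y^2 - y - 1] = -4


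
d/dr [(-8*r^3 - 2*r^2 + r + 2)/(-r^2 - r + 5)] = (8*r^4 + 16*r^3 - 117*r^2 - 16*r + 7)/(r^4 + 2*r^3 - 9*r^2 - 10*r + 25)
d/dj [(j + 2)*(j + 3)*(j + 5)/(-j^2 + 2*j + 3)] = (-j^4 + 4*j^3 + 60*j^2 + 120*j + 33)/(j^4 - 4*j^3 - 2*j^2 + 12*j + 9)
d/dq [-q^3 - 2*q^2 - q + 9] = -3*q^2 - 4*q - 1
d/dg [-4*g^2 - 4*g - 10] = -8*g - 4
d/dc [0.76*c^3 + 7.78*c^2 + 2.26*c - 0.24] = 2.28*c^2 + 15.56*c + 2.26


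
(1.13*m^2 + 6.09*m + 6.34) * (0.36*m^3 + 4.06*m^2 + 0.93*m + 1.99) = 0.4068*m^5 + 6.7802*m^4 + 28.0587*m^3 + 33.6528*m^2 + 18.0153*m + 12.6166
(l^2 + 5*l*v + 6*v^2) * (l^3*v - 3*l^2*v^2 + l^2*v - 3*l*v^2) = l^5*v + 2*l^4*v^2 + l^4*v - 9*l^3*v^3 + 2*l^3*v^2 - 18*l^2*v^4 - 9*l^2*v^3 - 18*l*v^4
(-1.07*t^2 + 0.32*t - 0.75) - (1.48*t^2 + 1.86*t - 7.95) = -2.55*t^2 - 1.54*t + 7.2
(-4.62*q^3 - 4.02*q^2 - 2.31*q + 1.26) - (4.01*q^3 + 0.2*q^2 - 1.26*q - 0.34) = -8.63*q^3 - 4.22*q^2 - 1.05*q + 1.6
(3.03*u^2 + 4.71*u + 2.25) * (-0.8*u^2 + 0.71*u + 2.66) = -2.424*u^4 - 1.6167*u^3 + 9.6039*u^2 + 14.1261*u + 5.985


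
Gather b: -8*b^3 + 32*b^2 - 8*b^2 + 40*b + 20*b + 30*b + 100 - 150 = -8*b^3 + 24*b^2 + 90*b - 50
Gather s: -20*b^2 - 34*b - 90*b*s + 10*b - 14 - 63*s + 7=-20*b^2 - 24*b + s*(-90*b - 63) - 7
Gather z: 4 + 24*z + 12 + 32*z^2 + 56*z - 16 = 32*z^2 + 80*z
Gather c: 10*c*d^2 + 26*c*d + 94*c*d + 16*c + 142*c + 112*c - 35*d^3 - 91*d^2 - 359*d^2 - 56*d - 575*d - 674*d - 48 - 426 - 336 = c*(10*d^2 + 120*d + 270) - 35*d^3 - 450*d^2 - 1305*d - 810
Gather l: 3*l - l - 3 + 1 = 2*l - 2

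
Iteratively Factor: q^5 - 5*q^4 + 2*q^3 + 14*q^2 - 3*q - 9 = (q + 1)*(q^4 - 6*q^3 + 8*q^2 + 6*q - 9) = (q - 3)*(q + 1)*(q^3 - 3*q^2 - q + 3) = (q - 3)*(q + 1)^2*(q^2 - 4*q + 3) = (q - 3)^2*(q + 1)^2*(q - 1)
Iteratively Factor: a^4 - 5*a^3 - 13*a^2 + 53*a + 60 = (a - 5)*(a^3 - 13*a - 12) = (a - 5)*(a + 1)*(a^2 - a - 12) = (a - 5)*(a + 1)*(a + 3)*(a - 4)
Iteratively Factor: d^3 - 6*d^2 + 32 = (d - 4)*(d^2 - 2*d - 8) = (d - 4)^2*(d + 2)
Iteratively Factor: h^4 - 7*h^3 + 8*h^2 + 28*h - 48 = (h - 3)*(h^3 - 4*h^2 - 4*h + 16) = (h - 4)*(h - 3)*(h^2 - 4) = (h - 4)*(h - 3)*(h + 2)*(h - 2)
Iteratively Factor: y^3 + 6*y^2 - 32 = (y + 4)*(y^2 + 2*y - 8) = (y - 2)*(y + 4)*(y + 4)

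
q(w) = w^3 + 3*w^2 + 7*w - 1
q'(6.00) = 151.00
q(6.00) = 365.00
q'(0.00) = 7.00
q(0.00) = -1.00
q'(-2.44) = 10.22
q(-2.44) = -14.75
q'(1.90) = 29.23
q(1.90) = 29.99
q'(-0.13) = 6.27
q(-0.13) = -1.86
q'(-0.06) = 6.65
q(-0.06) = -1.41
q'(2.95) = 50.81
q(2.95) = 71.43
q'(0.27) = 8.84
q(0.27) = 1.13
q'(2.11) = 33.02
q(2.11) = 36.52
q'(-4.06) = 32.09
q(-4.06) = -46.89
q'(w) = 3*w^2 + 6*w + 7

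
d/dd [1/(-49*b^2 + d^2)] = -2*d/(49*b^2 - d^2)^2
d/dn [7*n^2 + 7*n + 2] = 14*n + 7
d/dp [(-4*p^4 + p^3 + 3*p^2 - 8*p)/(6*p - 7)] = (-72*p^4 + 124*p^3 - 3*p^2 - 42*p + 56)/(36*p^2 - 84*p + 49)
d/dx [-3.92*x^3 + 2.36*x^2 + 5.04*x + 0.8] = -11.76*x^2 + 4.72*x + 5.04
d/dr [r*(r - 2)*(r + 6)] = 3*r^2 + 8*r - 12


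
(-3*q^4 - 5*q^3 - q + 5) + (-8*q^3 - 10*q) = -3*q^4 - 13*q^3 - 11*q + 5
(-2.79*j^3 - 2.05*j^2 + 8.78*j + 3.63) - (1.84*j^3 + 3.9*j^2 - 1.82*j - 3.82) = -4.63*j^3 - 5.95*j^2 + 10.6*j + 7.45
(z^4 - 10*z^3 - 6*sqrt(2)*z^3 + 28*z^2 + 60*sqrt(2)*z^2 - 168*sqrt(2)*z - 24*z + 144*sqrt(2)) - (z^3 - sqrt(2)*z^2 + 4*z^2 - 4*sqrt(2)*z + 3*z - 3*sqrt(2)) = z^4 - 11*z^3 - 6*sqrt(2)*z^3 + 24*z^2 + 61*sqrt(2)*z^2 - 164*sqrt(2)*z - 27*z + 147*sqrt(2)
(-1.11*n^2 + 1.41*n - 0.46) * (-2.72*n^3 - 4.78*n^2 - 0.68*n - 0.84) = 3.0192*n^5 + 1.4706*n^4 - 4.7338*n^3 + 2.1724*n^2 - 0.8716*n + 0.3864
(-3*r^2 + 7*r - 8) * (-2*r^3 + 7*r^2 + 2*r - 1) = 6*r^5 - 35*r^4 + 59*r^3 - 39*r^2 - 23*r + 8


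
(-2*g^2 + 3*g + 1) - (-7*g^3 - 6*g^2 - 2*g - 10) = 7*g^3 + 4*g^2 + 5*g + 11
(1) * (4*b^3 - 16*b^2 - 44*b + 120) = 4*b^3 - 16*b^2 - 44*b + 120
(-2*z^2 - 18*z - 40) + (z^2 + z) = -z^2 - 17*z - 40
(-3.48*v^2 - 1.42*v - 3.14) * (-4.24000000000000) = 14.7552*v^2 + 6.0208*v + 13.3136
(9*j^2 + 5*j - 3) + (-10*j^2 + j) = -j^2 + 6*j - 3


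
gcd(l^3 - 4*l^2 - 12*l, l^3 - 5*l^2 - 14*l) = l^2 + 2*l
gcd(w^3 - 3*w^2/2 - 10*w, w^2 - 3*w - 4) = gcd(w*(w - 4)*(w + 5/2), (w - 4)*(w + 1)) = w - 4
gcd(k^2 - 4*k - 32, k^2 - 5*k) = 1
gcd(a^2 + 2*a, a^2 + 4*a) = a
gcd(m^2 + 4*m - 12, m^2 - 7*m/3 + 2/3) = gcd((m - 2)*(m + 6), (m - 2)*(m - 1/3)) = m - 2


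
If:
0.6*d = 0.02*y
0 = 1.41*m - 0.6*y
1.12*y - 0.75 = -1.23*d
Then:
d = 0.02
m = 0.27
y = 0.65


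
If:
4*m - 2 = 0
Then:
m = 1/2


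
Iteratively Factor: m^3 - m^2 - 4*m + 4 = (m - 2)*(m^2 + m - 2) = (m - 2)*(m + 2)*(m - 1)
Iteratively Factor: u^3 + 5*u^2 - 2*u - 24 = (u + 4)*(u^2 + u - 6) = (u - 2)*(u + 4)*(u + 3)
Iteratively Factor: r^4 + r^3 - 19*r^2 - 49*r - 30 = (r + 2)*(r^3 - r^2 - 17*r - 15) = (r + 1)*(r + 2)*(r^2 - 2*r - 15) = (r - 5)*(r + 1)*(r + 2)*(r + 3)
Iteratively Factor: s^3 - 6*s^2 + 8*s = (s - 4)*(s^2 - 2*s) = (s - 4)*(s - 2)*(s)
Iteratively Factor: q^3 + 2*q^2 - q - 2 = (q + 2)*(q^2 - 1) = (q + 1)*(q + 2)*(q - 1)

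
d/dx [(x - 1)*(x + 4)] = 2*x + 3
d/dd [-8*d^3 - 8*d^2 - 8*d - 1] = -24*d^2 - 16*d - 8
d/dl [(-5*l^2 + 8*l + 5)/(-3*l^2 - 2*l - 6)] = 2*(17*l^2 + 45*l - 19)/(9*l^4 + 12*l^3 + 40*l^2 + 24*l + 36)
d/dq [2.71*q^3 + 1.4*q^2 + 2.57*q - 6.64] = 8.13*q^2 + 2.8*q + 2.57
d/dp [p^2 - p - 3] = 2*p - 1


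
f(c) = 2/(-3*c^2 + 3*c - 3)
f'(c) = 2*(6*c - 3)/(-3*c^2 + 3*c - 3)^2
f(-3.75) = -0.04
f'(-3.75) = -0.02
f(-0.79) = -0.28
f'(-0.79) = -0.30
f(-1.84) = -0.11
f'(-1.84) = -0.08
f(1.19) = -0.54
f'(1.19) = 0.61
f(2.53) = -0.14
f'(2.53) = 0.11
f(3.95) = -0.05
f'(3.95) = 0.03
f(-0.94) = -0.24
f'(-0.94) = -0.24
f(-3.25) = -0.05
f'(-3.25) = -0.02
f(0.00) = -0.67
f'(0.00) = -0.67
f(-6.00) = -0.02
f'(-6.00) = 0.00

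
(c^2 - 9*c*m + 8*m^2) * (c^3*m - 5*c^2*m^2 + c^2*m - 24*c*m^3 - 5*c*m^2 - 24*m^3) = c^5*m - 14*c^4*m^2 + c^4*m + 29*c^3*m^3 - 14*c^3*m^2 + 176*c^2*m^4 + 29*c^2*m^3 - 192*c*m^5 + 176*c*m^4 - 192*m^5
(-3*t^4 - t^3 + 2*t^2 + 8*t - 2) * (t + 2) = -3*t^5 - 7*t^4 + 12*t^2 + 14*t - 4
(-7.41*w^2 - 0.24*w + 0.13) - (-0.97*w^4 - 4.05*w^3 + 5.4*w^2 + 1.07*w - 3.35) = 0.97*w^4 + 4.05*w^3 - 12.81*w^2 - 1.31*w + 3.48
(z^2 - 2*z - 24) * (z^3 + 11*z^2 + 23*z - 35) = z^5 + 9*z^4 - 23*z^3 - 345*z^2 - 482*z + 840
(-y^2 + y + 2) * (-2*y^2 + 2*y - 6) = 2*y^4 - 4*y^3 + 4*y^2 - 2*y - 12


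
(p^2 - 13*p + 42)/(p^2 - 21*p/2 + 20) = 2*(p^2 - 13*p + 42)/(2*p^2 - 21*p + 40)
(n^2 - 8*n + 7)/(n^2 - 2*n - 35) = (n - 1)/(n + 5)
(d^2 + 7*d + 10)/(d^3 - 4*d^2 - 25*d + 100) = (d + 2)/(d^2 - 9*d + 20)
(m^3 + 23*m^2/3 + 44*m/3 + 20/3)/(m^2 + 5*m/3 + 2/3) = (m^2 + 7*m + 10)/(m + 1)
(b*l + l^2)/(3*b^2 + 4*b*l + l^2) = l/(3*b + l)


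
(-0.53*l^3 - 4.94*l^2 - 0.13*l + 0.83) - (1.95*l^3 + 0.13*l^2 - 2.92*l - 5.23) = -2.48*l^3 - 5.07*l^2 + 2.79*l + 6.06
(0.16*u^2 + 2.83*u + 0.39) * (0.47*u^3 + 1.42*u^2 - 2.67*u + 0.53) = 0.0752*u^5 + 1.5573*u^4 + 3.7747*u^3 - 6.9175*u^2 + 0.4586*u + 0.2067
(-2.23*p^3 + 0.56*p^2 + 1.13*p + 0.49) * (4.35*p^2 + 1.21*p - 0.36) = -9.7005*p^5 - 0.2623*p^4 + 6.3959*p^3 + 3.2972*p^2 + 0.1861*p - 0.1764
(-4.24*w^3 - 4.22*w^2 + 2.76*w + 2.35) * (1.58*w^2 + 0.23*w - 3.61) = -6.6992*w^5 - 7.6428*w^4 + 18.6966*w^3 + 19.582*w^2 - 9.4231*w - 8.4835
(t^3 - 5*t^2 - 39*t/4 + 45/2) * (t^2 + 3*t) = t^5 - 2*t^4 - 99*t^3/4 - 27*t^2/4 + 135*t/2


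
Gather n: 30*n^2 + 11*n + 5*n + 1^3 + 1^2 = 30*n^2 + 16*n + 2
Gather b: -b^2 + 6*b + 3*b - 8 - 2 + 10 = -b^2 + 9*b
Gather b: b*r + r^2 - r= b*r + r^2 - r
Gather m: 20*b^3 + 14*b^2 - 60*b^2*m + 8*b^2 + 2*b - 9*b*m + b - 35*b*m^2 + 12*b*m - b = 20*b^3 + 22*b^2 - 35*b*m^2 + 2*b + m*(-60*b^2 + 3*b)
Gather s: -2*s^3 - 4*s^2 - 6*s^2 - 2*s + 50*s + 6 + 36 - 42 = -2*s^3 - 10*s^2 + 48*s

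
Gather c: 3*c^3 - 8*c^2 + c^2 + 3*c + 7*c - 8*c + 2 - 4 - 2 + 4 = 3*c^3 - 7*c^2 + 2*c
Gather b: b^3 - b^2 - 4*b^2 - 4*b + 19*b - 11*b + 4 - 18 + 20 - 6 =b^3 - 5*b^2 + 4*b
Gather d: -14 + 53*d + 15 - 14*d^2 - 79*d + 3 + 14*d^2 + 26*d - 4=0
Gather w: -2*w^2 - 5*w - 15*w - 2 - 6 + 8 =-2*w^2 - 20*w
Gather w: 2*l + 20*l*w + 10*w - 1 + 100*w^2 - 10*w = 20*l*w + 2*l + 100*w^2 - 1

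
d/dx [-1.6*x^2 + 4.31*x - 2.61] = 4.31 - 3.2*x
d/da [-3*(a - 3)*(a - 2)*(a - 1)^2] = -12*a^3 + 63*a^2 - 102*a + 51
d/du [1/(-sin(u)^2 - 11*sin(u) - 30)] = (2*sin(u) + 11)*cos(u)/(sin(u)^2 + 11*sin(u) + 30)^2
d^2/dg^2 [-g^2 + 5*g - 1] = -2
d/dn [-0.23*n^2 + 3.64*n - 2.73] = 3.64 - 0.46*n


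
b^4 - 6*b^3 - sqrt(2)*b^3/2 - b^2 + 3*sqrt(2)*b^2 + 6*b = b*(b - 6)*(b - sqrt(2))*(b + sqrt(2)/2)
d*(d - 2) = d^2 - 2*d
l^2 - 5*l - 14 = (l - 7)*(l + 2)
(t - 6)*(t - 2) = t^2 - 8*t + 12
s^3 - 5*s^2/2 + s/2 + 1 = (s - 2)*(s - 1)*(s + 1/2)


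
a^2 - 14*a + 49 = (a - 7)^2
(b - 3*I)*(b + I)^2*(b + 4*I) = b^4 + 3*I*b^3 + 9*b^2 + 23*I*b - 12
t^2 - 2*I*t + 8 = (t - 4*I)*(t + 2*I)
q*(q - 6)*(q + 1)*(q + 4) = q^4 - q^3 - 26*q^2 - 24*q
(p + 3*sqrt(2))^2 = p^2 + 6*sqrt(2)*p + 18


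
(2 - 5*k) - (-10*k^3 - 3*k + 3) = 10*k^3 - 2*k - 1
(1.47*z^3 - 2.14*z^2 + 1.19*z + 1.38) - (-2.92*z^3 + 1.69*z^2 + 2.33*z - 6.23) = 4.39*z^3 - 3.83*z^2 - 1.14*z + 7.61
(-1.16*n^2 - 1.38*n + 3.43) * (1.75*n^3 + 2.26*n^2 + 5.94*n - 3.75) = -2.03*n^5 - 5.0366*n^4 - 4.0067*n^3 + 3.9046*n^2 + 25.5492*n - 12.8625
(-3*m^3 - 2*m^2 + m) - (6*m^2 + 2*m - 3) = -3*m^3 - 8*m^2 - m + 3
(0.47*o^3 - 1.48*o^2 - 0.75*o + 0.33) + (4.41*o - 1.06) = 0.47*o^3 - 1.48*o^2 + 3.66*o - 0.73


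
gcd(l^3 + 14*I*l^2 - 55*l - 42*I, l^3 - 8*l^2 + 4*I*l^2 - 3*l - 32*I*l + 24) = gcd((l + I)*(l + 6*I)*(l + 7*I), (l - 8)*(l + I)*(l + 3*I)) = l + I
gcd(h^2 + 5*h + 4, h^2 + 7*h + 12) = h + 4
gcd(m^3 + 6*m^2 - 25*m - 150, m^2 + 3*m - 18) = m + 6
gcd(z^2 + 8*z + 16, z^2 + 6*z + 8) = z + 4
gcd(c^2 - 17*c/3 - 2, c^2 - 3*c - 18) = c - 6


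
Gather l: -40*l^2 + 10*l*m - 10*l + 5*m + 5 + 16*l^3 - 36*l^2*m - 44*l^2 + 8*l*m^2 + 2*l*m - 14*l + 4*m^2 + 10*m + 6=16*l^3 + l^2*(-36*m - 84) + l*(8*m^2 + 12*m - 24) + 4*m^2 + 15*m + 11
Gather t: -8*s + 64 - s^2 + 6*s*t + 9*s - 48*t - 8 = -s^2 + s + t*(6*s - 48) + 56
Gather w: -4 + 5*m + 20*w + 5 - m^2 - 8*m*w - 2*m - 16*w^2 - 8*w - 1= -m^2 + 3*m - 16*w^2 + w*(12 - 8*m)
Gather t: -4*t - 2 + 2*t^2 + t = 2*t^2 - 3*t - 2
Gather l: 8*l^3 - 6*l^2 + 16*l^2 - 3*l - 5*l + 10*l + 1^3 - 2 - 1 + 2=8*l^3 + 10*l^2 + 2*l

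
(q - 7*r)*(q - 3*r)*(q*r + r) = q^3*r - 10*q^2*r^2 + q^2*r + 21*q*r^3 - 10*q*r^2 + 21*r^3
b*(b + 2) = b^2 + 2*b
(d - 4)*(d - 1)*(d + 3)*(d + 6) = d^4 + 4*d^3 - 23*d^2 - 54*d + 72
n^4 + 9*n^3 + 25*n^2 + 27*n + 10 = (n + 1)^2*(n + 2)*(n + 5)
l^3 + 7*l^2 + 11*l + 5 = (l + 1)^2*(l + 5)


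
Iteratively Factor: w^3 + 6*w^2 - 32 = (w + 4)*(w^2 + 2*w - 8) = (w + 4)^2*(w - 2)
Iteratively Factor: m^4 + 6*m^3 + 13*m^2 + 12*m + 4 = (m + 2)*(m^3 + 4*m^2 + 5*m + 2) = (m + 1)*(m + 2)*(m^2 + 3*m + 2) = (m + 1)*(m + 2)^2*(m + 1)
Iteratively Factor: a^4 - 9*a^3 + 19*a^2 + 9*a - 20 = (a - 4)*(a^3 - 5*a^2 - a + 5) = (a - 4)*(a - 1)*(a^2 - 4*a - 5) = (a - 5)*(a - 4)*(a - 1)*(a + 1)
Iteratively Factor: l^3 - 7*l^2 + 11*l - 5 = (l - 5)*(l^2 - 2*l + 1) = (l - 5)*(l - 1)*(l - 1)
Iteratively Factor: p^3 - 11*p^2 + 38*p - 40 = (p - 4)*(p^2 - 7*p + 10) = (p - 5)*(p - 4)*(p - 2)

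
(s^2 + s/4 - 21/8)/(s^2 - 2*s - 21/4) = (-8*s^2 - 2*s + 21)/(2*(-4*s^2 + 8*s + 21))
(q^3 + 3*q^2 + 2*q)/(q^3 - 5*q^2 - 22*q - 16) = q/(q - 8)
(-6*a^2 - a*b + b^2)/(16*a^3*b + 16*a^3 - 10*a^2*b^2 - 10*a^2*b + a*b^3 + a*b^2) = (-6*a^2 - a*b + b^2)/(a*(16*a^2*b + 16*a^2 - 10*a*b^2 - 10*a*b + b^3 + b^2))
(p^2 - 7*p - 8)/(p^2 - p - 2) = (p - 8)/(p - 2)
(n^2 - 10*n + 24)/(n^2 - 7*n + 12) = (n - 6)/(n - 3)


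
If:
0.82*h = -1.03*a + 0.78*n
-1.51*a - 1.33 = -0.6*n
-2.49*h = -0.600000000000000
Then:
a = -1.64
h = 0.24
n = -1.91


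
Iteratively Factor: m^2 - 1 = (m - 1)*(m + 1)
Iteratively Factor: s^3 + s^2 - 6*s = (s - 2)*(s^2 + 3*s) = s*(s - 2)*(s + 3)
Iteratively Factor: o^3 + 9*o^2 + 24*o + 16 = (o + 4)*(o^2 + 5*o + 4) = (o + 1)*(o + 4)*(o + 4)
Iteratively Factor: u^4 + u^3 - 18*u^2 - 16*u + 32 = (u + 4)*(u^3 - 3*u^2 - 6*u + 8) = (u - 1)*(u + 4)*(u^2 - 2*u - 8) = (u - 4)*(u - 1)*(u + 4)*(u + 2)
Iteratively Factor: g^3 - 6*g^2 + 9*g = (g)*(g^2 - 6*g + 9) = g*(g - 3)*(g - 3)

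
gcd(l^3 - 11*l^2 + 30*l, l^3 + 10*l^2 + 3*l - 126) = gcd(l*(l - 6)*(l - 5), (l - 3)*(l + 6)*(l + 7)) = 1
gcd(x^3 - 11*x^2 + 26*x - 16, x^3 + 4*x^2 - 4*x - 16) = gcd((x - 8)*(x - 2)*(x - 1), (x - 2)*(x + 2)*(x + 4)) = x - 2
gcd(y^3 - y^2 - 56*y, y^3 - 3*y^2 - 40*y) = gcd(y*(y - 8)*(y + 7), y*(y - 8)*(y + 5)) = y^2 - 8*y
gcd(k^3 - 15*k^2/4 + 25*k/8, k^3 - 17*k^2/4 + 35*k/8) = k^2 - 5*k/2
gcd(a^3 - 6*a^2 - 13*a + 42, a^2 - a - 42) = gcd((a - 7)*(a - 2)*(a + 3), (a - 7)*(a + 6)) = a - 7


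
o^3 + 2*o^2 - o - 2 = (o - 1)*(o + 1)*(o + 2)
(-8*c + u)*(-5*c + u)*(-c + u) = -40*c^3 + 53*c^2*u - 14*c*u^2 + u^3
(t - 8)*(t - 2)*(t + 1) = t^3 - 9*t^2 + 6*t + 16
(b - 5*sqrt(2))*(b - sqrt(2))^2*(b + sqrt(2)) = b^4 - 6*sqrt(2)*b^3 + 8*b^2 + 12*sqrt(2)*b - 20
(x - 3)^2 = x^2 - 6*x + 9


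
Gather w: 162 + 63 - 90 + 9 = 144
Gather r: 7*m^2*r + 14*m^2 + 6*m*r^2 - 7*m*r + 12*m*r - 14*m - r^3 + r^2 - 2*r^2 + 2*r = 14*m^2 - 14*m - r^3 + r^2*(6*m - 1) + r*(7*m^2 + 5*m + 2)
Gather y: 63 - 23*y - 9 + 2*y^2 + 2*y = 2*y^2 - 21*y + 54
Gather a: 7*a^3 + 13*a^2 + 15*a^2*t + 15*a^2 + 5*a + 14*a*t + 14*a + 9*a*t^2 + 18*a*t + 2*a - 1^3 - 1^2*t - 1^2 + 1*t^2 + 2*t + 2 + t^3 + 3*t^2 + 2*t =7*a^3 + a^2*(15*t + 28) + a*(9*t^2 + 32*t + 21) + t^3 + 4*t^2 + 3*t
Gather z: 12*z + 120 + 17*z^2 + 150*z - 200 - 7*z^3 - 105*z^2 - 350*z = -7*z^3 - 88*z^2 - 188*z - 80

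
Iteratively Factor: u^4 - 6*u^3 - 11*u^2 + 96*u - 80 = (u - 4)*(u^3 - 2*u^2 - 19*u + 20) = (u - 5)*(u - 4)*(u^2 + 3*u - 4) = (u - 5)*(u - 4)*(u - 1)*(u + 4)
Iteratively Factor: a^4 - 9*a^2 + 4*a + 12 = (a - 2)*(a^3 + 2*a^2 - 5*a - 6) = (a - 2)*(a + 1)*(a^2 + a - 6) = (a - 2)*(a + 1)*(a + 3)*(a - 2)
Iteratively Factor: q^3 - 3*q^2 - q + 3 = (q + 1)*(q^2 - 4*q + 3) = (q - 1)*(q + 1)*(q - 3)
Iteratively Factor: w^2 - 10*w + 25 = (w - 5)*(w - 5)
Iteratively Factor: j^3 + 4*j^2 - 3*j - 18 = (j + 3)*(j^2 + j - 6) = (j - 2)*(j + 3)*(j + 3)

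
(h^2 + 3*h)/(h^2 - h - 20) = h*(h + 3)/(h^2 - h - 20)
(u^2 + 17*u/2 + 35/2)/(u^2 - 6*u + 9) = (2*u^2 + 17*u + 35)/(2*(u^2 - 6*u + 9))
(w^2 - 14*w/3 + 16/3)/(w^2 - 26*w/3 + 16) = (w - 2)/(w - 6)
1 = 1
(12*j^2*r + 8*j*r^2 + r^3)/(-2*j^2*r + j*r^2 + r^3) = (6*j + r)/(-j + r)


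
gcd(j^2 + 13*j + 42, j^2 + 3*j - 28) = j + 7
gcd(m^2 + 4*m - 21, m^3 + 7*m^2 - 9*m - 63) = m^2 + 4*m - 21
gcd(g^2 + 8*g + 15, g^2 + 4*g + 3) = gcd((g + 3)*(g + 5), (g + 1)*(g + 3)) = g + 3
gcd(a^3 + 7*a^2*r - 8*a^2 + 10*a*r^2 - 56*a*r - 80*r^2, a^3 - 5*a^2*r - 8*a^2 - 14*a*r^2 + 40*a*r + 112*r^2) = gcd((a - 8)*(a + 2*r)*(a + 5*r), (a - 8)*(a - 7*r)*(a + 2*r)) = a^2 + 2*a*r - 8*a - 16*r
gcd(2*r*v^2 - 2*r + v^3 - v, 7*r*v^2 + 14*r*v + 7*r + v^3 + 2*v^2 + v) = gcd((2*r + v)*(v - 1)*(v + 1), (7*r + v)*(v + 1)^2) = v + 1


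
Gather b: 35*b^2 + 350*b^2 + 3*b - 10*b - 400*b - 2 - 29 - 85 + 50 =385*b^2 - 407*b - 66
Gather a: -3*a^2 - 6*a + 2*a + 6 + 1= -3*a^2 - 4*a + 7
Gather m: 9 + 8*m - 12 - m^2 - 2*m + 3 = -m^2 + 6*m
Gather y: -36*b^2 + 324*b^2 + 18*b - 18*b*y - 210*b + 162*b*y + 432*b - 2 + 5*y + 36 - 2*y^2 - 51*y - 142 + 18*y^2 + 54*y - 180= 288*b^2 + 240*b + 16*y^2 + y*(144*b + 8) - 288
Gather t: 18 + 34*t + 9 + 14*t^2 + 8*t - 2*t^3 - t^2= -2*t^3 + 13*t^2 + 42*t + 27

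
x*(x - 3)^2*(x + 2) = x^4 - 4*x^3 - 3*x^2 + 18*x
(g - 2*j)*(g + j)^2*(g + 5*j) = g^4 + 5*g^3*j - 3*g^2*j^2 - 17*g*j^3 - 10*j^4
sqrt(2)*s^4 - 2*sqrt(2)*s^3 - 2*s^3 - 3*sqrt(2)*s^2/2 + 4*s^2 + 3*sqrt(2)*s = s*(s - 2)*(s - 3*sqrt(2)/2)*(sqrt(2)*s + 1)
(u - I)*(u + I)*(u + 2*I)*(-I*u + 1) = -I*u^4 + 3*u^3 + I*u^2 + 3*u + 2*I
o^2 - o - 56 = (o - 8)*(o + 7)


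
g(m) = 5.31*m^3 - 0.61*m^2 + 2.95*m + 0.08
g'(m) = 15.93*m^2 - 1.22*m + 2.95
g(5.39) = 829.76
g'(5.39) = 459.17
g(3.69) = 269.45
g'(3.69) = 215.35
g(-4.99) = -689.61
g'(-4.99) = 405.70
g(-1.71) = -33.30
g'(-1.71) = 51.62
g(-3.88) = -330.71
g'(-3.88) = 247.50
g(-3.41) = -227.62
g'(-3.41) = 192.35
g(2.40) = 77.05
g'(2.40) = 91.78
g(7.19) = 1963.46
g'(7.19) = 817.70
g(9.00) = 3848.21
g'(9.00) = 1282.30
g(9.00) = 3848.21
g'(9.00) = 1282.30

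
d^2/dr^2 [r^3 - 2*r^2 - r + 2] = 6*r - 4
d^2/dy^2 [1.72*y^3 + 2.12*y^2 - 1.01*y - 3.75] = 10.32*y + 4.24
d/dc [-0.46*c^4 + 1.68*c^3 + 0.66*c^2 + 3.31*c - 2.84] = -1.84*c^3 + 5.04*c^2 + 1.32*c + 3.31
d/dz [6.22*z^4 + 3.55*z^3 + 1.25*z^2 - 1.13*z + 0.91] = 24.88*z^3 + 10.65*z^2 + 2.5*z - 1.13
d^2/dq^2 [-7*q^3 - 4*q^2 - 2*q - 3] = -42*q - 8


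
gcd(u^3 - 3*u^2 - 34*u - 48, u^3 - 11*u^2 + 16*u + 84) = u + 2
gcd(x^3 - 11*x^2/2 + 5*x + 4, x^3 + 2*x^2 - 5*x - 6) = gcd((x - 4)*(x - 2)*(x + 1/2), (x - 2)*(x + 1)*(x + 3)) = x - 2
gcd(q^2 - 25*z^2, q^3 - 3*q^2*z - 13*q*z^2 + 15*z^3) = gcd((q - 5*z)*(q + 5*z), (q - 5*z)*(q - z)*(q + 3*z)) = -q + 5*z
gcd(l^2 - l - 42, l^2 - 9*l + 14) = l - 7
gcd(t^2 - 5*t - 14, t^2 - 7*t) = t - 7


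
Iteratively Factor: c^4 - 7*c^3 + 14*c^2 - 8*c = (c - 1)*(c^3 - 6*c^2 + 8*c) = (c - 4)*(c - 1)*(c^2 - 2*c) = c*(c - 4)*(c - 1)*(c - 2)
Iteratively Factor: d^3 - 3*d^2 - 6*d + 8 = (d - 1)*(d^2 - 2*d - 8) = (d - 4)*(d - 1)*(d + 2)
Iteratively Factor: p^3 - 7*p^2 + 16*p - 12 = (p - 2)*(p^2 - 5*p + 6) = (p - 2)^2*(p - 3)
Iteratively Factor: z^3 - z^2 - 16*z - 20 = (z + 2)*(z^2 - 3*z - 10) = (z + 2)^2*(z - 5)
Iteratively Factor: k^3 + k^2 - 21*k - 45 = (k + 3)*(k^2 - 2*k - 15) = (k + 3)^2*(k - 5)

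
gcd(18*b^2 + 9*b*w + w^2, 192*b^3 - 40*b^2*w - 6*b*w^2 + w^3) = 6*b + w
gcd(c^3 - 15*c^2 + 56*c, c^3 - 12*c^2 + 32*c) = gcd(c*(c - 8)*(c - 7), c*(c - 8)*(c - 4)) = c^2 - 8*c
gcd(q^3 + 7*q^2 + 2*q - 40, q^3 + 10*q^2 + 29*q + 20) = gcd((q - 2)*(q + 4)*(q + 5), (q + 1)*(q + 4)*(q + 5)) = q^2 + 9*q + 20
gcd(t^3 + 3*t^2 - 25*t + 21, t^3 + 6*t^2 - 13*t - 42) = t^2 + 4*t - 21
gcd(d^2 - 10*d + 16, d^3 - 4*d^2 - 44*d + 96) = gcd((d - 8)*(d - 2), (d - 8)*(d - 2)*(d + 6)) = d^2 - 10*d + 16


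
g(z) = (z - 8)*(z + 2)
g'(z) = 2*z - 6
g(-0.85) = -10.18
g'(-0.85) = -7.70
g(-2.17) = 1.73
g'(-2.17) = -10.34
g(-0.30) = -14.11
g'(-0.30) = -6.60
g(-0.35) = -13.78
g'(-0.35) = -6.70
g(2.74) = -24.93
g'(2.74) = -0.52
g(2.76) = -24.94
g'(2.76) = -0.48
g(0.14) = -16.82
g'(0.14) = -5.72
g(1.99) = -23.98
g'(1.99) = -2.02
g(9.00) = 11.00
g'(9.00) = 12.00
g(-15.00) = 299.00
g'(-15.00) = -36.00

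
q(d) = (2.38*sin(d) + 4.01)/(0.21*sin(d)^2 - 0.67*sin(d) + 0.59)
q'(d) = (-0.42*sin(d)*cos(d) + 0.67*cos(d))*(2.38*sin(d) + 4.01)/(0.21*sin(d)^2 - 0.67*sin(d) + 0.59)^2 + 2.38*cos(d)/(0.21*sin(d)^2 - 0.67*sin(d) + 0.59)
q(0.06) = 7.54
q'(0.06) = 13.13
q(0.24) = 10.34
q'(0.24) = 18.16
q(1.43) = 48.05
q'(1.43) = 15.46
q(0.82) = 27.07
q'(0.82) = 39.20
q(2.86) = 11.12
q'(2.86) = -19.52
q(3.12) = 7.06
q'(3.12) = -12.23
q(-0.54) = 2.81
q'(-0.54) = 4.22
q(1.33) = 46.01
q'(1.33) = 25.07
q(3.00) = 8.70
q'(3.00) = -15.24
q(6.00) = 4.21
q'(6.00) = 6.89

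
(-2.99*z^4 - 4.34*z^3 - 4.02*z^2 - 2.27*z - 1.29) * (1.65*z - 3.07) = -4.9335*z^5 + 2.0183*z^4 + 6.6908*z^3 + 8.5959*z^2 + 4.8404*z + 3.9603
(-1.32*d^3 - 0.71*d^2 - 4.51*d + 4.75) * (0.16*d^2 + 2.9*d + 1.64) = -0.2112*d^5 - 3.9416*d^4 - 4.9454*d^3 - 13.4834*d^2 + 6.3786*d + 7.79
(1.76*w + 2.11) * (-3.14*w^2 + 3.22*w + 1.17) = -5.5264*w^3 - 0.9582*w^2 + 8.8534*w + 2.4687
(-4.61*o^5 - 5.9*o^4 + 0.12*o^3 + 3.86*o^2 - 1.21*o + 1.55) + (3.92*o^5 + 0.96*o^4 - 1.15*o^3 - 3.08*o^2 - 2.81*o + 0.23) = -0.69*o^5 - 4.94*o^4 - 1.03*o^3 + 0.78*o^2 - 4.02*o + 1.78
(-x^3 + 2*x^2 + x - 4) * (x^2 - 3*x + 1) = -x^5 + 5*x^4 - 6*x^3 - 5*x^2 + 13*x - 4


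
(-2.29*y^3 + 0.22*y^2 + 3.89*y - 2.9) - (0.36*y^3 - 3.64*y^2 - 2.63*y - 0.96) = -2.65*y^3 + 3.86*y^2 + 6.52*y - 1.94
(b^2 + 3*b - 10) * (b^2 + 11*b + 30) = b^4 + 14*b^3 + 53*b^2 - 20*b - 300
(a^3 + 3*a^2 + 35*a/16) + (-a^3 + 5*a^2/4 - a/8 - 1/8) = 17*a^2/4 + 33*a/16 - 1/8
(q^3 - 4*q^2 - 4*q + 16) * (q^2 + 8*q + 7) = q^5 + 4*q^4 - 29*q^3 - 44*q^2 + 100*q + 112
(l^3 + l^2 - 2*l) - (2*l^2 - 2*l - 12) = l^3 - l^2 + 12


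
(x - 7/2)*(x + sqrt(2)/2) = x^2 - 7*x/2 + sqrt(2)*x/2 - 7*sqrt(2)/4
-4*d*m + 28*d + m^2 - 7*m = (-4*d + m)*(m - 7)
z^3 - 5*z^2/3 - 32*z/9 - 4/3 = (z - 3)*(z + 2/3)^2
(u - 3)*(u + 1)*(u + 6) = u^3 + 4*u^2 - 15*u - 18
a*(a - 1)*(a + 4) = a^3 + 3*a^2 - 4*a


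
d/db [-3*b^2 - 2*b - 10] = -6*b - 2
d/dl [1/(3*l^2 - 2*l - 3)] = 2*(1 - 3*l)/(-3*l^2 + 2*l + 3)^2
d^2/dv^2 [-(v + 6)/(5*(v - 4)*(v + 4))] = 2*(-v^3 - 18*v^2 - 48*v - 96)/(5*(v^6 - 48*v^4 + 768*v^2 - 4096))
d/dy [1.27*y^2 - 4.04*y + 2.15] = 2.54*y - 4.04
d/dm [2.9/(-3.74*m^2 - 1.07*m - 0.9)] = (21.692*m + 3.103)/(3.74*m^2 + 1.07*m + 0.9)^2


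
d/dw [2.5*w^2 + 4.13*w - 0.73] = 5.0*w + 4.13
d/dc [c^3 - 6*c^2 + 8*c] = 3*c^2 - 12*c + 8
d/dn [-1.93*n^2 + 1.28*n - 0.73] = 1.28 - 3.86*n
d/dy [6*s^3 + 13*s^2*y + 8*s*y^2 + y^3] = 13*s^2 + 16*s*y + 3*y^2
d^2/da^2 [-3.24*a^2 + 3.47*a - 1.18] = -6.48000000000000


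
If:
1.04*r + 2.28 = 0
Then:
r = -2.19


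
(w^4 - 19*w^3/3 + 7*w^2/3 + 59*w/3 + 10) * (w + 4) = w^5 - 7*w^4/3 - 23*w^3 + 29*w^2 + 266*w/3 + 40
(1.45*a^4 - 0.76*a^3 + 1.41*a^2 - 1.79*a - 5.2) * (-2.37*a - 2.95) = -3.4365*a^5 - 2.4763*a^4 - 1.0997*a^3 + 0.0827999999999998*a^2 + 17.6045*a + 15.34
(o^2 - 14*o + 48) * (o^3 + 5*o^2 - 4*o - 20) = o^5 - 9*o^4 - 26*o^3 + 276*o^2 + 88*o - 960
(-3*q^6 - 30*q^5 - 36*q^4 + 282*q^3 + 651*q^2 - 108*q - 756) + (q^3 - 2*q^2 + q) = -3*q^6 - 30*q^5 - 36*q^4 + 283*q^3 + 649*q^2 - 107*q - 756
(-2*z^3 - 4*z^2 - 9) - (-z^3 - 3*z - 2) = -z^3 - 4*z^2 + 3*z - 7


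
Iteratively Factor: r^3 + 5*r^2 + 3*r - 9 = (r - 1)*(r^2 + 6*r + 9) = (r - 1)*(r + 3)*(r + 3)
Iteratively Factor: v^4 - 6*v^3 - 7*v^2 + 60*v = (v)*(v^3 - 6*v^2 - 7*v + 60) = v*(v - 5)*(v^2 - v - 12) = v*(v - 5)*(v + 3)*(v - 4)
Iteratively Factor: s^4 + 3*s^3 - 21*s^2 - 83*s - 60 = (s - 5)*(s^3 + 8*s^2 + 19*s + 12) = (s - 5)*(s + 4)*(s^2 + 4*s + 3) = (s - 5)*(s + 3)*(s + 4)*(s + 1)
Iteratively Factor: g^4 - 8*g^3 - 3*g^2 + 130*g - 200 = (g - 5)*(g^3 - 3*g^2 - 18*g + 40) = (g - 5)^2*(g^2 + 2*g - 8) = (g - 5)^2*(g + 4)*(g - 2)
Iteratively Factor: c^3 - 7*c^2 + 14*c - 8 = (c - 4)*(c^2 - 3*c + 2) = (c - 4)*(c - 2)*(c - 1)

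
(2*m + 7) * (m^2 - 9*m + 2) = 2*m^3 - 11*m^2 - 59*m + 14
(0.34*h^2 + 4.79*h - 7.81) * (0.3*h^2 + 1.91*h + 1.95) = 0.102*h^4 + 2.0864*h^3 + 7.4689*h^2 - 5.5766*h - 15.2295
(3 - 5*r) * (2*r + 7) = -10*r^2 - 29*r + 21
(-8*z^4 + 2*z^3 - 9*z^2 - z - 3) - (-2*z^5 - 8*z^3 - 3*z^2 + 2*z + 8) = 2*z^5 - 8*z^4 + 10*z^3 - 6*z^2 - 3*z - 11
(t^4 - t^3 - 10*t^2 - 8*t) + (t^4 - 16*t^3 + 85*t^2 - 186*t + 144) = 2*t^4 - 17*t^3 + 75*t^2 - 194*t + 144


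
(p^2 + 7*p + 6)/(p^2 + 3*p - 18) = (p + 1)/(p - 3)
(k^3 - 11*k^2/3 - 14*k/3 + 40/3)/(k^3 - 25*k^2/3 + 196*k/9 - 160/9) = 3*(k + 2)/(3*k - 8)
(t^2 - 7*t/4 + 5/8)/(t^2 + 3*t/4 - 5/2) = (t - 1/2)/(t + 2)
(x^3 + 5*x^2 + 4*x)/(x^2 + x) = x + 4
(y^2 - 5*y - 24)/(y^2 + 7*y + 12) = (y - 8)/(y + 4)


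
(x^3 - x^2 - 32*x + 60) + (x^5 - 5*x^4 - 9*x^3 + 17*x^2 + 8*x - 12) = x^5 - 5*x^4 - 8*x^3 + 16*x^2 - 24*x + 48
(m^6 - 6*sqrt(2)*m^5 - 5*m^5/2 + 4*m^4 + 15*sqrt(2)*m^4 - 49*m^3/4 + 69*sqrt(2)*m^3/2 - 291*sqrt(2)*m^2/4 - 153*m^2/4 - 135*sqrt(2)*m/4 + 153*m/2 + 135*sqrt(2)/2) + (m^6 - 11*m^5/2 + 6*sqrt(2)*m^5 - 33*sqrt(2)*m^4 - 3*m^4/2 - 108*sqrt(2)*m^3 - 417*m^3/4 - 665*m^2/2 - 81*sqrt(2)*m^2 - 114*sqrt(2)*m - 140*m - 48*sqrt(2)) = 2*m^6 - 8*m^5 - 18*sqrt(2)*m^4 + 5*m^4/2 - 233*m^3/2 - 147*sqrt(2)*m^3/2 - 1483*m^2/4 - 615*sqrt(2)*m^2/4 - 591*sqrt(2)*m/4 - 127*m/2 + 39*sqrt(2)/2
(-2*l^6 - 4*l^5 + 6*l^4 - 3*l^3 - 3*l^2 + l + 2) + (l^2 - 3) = -2*l^6 - 4*l^5 + 6*l^4 - 3*l^3 - 2*l^2 + l - 1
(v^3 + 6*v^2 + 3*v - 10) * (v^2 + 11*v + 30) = v^5 + 17*v^4 + 99*v^3 + 203*v^2 - 20*v - 300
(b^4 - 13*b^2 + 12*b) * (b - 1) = b^5 - b^4 - 13*b^3 + 25*b^2 - 12*b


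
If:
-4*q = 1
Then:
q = -1/4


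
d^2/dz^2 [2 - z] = 0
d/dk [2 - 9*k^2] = -18*k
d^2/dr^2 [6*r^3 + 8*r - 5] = 36*r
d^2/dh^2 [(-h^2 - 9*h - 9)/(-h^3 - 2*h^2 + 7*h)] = 2*(h^6 + 27*h^5 + 129*h^4 + 257*h^3 - 81*h^2 - 378*h + 441)/(h^3*(h^6 + 6*h^5 - 9*h^4 - 76*h^3 + 63*h^2 + 294*h - 343))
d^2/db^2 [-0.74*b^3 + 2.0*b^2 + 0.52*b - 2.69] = 4.0 - 4.44*b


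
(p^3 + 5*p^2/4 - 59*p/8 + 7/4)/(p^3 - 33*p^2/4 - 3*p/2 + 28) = (8*p^2 + 26*p - 7)/(2*(4*p^2 - 25*p - 56))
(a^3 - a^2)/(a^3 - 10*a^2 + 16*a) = a*(a - 1)/(a^2 - 10*a + 16)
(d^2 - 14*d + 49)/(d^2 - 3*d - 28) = (d - 7)/(d + 4)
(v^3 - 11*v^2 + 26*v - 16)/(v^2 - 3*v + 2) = v - 8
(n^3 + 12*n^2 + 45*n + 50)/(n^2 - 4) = (n^2 + 10*n + 25)/(n - 2)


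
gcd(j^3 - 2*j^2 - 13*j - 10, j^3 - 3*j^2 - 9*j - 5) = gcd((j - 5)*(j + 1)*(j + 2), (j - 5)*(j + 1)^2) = j^2 - 4*j - 5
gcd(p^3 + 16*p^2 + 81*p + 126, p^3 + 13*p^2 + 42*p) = p^2 + 13*p + 42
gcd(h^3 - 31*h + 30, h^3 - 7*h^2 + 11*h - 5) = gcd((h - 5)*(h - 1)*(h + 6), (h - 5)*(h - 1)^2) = h^2 - 6*h + 5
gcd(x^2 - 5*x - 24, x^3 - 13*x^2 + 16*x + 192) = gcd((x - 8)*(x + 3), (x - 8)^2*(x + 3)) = x^2 - 5*x - 24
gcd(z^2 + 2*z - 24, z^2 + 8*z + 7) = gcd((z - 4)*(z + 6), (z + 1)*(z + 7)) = 1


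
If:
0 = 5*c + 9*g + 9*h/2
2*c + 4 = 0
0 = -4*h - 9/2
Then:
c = -2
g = 241/144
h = -9/8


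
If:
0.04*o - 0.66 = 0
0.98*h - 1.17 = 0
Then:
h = 1.19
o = 16.50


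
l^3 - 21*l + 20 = (l - 4)*(l - 1)*(l + 5)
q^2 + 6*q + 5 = (q + 1)*(q + 5)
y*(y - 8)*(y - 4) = y^3 - 12*y^2 + 32*y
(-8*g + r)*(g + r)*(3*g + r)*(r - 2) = -24*g^3*r + 48*g^3 - 29*g^2*r^2 + 58*g^2*r - 4*g*r^3 + 8*g*r^2 + r^4 - 2*r^3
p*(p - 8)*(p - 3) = p^3 - 11*p^2 + 24*p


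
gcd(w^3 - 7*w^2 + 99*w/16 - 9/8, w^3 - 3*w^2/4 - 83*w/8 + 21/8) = w - 1/4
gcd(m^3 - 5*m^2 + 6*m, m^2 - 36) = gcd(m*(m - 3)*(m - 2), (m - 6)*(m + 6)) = 1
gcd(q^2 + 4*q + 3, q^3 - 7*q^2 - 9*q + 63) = q + 3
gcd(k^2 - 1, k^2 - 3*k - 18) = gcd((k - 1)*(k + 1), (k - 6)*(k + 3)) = 1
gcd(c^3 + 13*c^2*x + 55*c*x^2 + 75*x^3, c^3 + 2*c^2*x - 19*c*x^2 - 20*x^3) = c + 5*x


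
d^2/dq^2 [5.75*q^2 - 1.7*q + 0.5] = 11.5000000000000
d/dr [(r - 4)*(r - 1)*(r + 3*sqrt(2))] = 3*r^2 - 10*r + 6*sqrt(2)*r - 15*sqrt(2) + 4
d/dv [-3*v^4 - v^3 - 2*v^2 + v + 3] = -12*v^3 - 3*v^2 - 4*v + 1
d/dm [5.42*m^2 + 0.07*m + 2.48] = 10.84*m + 0.07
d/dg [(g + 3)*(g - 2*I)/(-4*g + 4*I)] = (-g^2 + 2*I*g + 2 - 3*I)/(4*(g^2 - 2*I*g - 1))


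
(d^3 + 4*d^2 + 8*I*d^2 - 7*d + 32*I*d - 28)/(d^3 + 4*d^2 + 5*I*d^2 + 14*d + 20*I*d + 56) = (d + I)/(d - 2*I)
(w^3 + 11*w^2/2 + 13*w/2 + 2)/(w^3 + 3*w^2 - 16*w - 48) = (w^2 + 3*w/2 + 1/2)/(w^2 - w - 12)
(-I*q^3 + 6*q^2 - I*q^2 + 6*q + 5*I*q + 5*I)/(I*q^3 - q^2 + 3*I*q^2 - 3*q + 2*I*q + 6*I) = (-q^3 - q^2*(1 + 6*I) + q*(5 - 6*I) + 5)/(q^3 + q^2*(3 + I) + q*(2 + 3*I) + 6)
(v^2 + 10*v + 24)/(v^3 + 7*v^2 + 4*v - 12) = (v + 4)/(v^2 + v - 2)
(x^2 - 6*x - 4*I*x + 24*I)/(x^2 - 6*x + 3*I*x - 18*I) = (x - 4*I)/(x + 3*I)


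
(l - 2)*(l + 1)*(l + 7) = l^3 + 6*l^2 - 9*l - 14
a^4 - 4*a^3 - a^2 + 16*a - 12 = (a - 3)*(a - 2)*(a - 1)*(a + 2)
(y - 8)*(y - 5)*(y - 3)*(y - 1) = y^4 - 17*y^3 + 95*y^2 - 199*y + 120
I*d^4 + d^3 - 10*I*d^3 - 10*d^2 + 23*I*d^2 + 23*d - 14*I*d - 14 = (d - 7)*(d - 2)*(d - I)*(I*d - I)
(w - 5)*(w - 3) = w^2 - 8*w + 15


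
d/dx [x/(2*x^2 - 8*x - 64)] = (x^2/2 - x*(x - 2) - 2*x - 16)/(-x^2 + 4*x + 32)^2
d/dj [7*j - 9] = 7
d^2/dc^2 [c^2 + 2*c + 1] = 2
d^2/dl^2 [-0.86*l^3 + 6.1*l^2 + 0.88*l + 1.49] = 12.2 - 5.16*l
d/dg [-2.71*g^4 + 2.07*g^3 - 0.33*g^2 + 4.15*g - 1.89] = -10.84*g^3 + 6.21*g^2 - 0.66*g + 4.15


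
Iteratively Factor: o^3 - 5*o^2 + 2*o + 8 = (o - 2)*(o^2 - 3*o - 4) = (o - 2)*(o + 1)*(o - 4)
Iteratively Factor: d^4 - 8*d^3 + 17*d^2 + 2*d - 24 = (d - 2)*(d^3 - 6*d^2 + 5*d + 12) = (d - 4)*(d - 2)*(d^2 - 2*d - 3) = (d - 4)*(d - 2)*(d + 1)*(d - 3)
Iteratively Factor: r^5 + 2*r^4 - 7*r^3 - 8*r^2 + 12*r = (r)*(r^4 + 2*r^3 - 7*r^2 - 8*r + 12) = r*(r - 1)*(r^3 + 3*r^2 - 4*r - 12) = r*(r - 2)*(r - 1)*(r^2 + 5*r + 6) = r*(r - 2)*(r - 1)*(r + 2)*(r + 3)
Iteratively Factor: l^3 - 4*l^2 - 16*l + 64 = (l + 4)*(l^2 - 8*l + 16) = (l - 4)*(l + 4)*(l - 4)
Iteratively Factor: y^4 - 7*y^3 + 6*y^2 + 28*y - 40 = (y - 2)*(y^3 - 5*y^2 - 4*y + 20) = (y - 2)^2*(y^2 - 3*y - 10) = (y - 2)^2*(y + 2)*(y - 5)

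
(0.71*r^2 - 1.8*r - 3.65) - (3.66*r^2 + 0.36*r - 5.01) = -2.95*r^2 - 2.16*r + 1.36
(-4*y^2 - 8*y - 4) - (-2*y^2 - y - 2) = -2*y^2 - 7*y - 2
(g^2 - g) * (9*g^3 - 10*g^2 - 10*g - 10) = 9*g^5 - 19*g^4 + 10*g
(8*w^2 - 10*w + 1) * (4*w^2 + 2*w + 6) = 32*w^4 - 24*w^3 + 32*w^2 - 58*w + 6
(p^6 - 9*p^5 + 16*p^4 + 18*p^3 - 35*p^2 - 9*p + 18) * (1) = p^6 - 9*p^5 + 16*p^4 + 18*p^3 - 35*p^2 - 9*p + 18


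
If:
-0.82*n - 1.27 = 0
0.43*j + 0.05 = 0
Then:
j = -0.12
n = -1.55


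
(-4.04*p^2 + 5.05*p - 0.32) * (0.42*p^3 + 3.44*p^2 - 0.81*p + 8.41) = -1.6968*p^5 - 11.7766*p^4 + 20.51*p^3 - 39.1677*p^2 + 42.7297*p - 2.6912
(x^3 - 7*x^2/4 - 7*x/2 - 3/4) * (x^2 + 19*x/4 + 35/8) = x^5 + 3*x^4 - 119*x^3/16 - 801*x^2/32 - 151*x/8 - 105/32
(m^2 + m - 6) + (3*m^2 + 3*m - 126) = 4*m^2 + 4*m - 132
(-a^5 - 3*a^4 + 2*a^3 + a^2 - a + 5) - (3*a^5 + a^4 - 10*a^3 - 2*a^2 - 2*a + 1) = -4*a^5 - 4*a^4 + 12*a^3 + 3*a^2 + a + 4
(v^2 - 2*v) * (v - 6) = v^3 - 8*v^2 + 12*v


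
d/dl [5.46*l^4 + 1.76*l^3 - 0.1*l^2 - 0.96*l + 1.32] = 21.84*l^3 + 5.28*l^2 - 0.2*l - 0.96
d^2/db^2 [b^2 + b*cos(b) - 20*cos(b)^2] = -b*cos(b) - 80*sin(b)^2 - 2*sin(b) + 42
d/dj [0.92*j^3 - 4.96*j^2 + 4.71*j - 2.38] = 2.76*j^2 - 9.92*j + 4.71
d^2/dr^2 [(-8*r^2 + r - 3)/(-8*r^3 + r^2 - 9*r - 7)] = 2*(512*r^6 - 192*r^5 - 552*r^4 - 3185*r^3 + 1161*r^2 - 606*r + 719)/(512*r^9 - 192*r^8 + 1752*r^7 + 911*r^6 + 1635*r^5 + 2802*r^4 + 1527*r^3 + 1554*r^2 + 1323*r + 343)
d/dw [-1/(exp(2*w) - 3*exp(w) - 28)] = (2*exp(w) - 3)*exp(w)/(-exp(2*w) + 3*exp(w) + 28)^2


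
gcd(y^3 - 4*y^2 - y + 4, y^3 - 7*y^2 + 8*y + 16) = y^2 - 3*y - 4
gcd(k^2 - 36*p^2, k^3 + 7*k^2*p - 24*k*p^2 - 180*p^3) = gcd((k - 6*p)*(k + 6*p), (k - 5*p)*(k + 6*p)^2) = k + 6*p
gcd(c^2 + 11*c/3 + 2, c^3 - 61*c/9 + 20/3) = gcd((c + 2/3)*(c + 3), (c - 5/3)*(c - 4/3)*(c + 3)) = c + 3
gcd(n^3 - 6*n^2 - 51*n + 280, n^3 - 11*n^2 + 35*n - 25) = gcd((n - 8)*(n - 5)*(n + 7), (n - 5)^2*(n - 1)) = n - 5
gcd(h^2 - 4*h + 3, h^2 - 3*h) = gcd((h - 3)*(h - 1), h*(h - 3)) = h - 3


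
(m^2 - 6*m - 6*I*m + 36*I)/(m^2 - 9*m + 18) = (m - 6*I)/(m - 3)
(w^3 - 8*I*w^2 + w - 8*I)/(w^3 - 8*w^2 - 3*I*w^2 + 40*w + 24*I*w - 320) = (w^2 + 1)/(w^2 + w*(-8 + 5*I) - 40*I)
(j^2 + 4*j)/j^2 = (j + 4)/j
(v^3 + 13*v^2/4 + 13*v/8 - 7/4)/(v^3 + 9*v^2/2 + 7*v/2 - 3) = (v + 7/4)/(v + 3)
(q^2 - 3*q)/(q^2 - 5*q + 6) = q/(q - 2)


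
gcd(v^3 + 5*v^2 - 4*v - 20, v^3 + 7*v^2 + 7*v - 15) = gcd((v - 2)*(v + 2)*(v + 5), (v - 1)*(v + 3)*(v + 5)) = v + 5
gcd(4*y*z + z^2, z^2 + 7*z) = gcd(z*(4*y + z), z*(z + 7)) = z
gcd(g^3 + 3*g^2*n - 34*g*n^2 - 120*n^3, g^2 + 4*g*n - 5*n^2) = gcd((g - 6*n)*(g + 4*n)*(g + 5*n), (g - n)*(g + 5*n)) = g + 5*n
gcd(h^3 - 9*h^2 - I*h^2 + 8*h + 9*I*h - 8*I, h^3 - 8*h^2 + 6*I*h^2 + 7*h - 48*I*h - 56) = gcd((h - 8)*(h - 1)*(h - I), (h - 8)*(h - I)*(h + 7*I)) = h^2 + h*(-8 - I) + 8*I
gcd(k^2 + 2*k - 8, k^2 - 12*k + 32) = 1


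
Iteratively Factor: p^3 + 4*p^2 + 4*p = (p)*(p^2 + 4*p + 4) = p*(p + 2)*(p + 2)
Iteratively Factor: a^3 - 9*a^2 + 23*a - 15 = (a - 3)*(a^2 - 6*a + 5) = (a - 3)*(a - 1)*(a - 5)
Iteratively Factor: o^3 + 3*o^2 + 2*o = (o + 2)*(o^2 + o) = o*(o + 2)*(o + 1)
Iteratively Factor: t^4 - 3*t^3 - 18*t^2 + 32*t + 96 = (t + 3)*(t^3 - 6*t^2 + 32) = (t + 2)*(t + 3)*(t^2 - 8*t + 16) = (t - 4)*(t + 2)*(t + 3)*(t - 4)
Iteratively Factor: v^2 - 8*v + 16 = (v - 4)*(v - 4)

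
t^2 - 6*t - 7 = (t - 7)*(t + 1)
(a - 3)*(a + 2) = a^2 - a - 6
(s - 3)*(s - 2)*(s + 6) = s^3 + s^2 - 24*s + 36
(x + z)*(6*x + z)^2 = 36*x^3 + 48*x^2*z + 13*x*z^2 + z^3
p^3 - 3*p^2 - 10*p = p*(p - 5)*(p + 2)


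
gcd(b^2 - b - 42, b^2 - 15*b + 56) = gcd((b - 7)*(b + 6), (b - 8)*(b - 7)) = b - 7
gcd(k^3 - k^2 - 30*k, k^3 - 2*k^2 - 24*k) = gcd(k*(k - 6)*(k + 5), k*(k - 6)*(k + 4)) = k^2 - 6*k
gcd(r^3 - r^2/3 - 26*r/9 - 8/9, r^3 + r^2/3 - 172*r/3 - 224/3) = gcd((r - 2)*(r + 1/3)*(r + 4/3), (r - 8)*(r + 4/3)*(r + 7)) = r + 4/3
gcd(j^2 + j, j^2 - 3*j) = j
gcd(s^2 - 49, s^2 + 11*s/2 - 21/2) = s + 7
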